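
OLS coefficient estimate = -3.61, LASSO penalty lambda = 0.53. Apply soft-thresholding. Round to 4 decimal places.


|beta_OLS| = 3.61.
lambda = 0.53.
Since |beta| > lambda, coefficient = sign(beta)*(|beta| - lambda) = -3.0800.
Result = -3.0800.

-3.0800


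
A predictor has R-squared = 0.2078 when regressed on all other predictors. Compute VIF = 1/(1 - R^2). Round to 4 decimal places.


Denominator: 1 - 0.2078 = 0.7922.
VIF = 1 / 0.7922 = 1.2623.

1.2623


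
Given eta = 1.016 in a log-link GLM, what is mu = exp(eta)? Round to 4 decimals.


mu = exp(eta) = exp(1.016).
= 2.7621.

2.7621


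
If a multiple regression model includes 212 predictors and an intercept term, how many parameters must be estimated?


Each predictor gets one coefficient, plus one intercept.
Total parameters = 212 + 1 = 213.

213


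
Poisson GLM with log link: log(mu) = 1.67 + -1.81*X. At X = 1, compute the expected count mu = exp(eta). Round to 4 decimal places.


eta = 1.67 + -1.81 * 1 = -0.1400.
mu = exp(-0.1400) = 0.8694.

0.8694


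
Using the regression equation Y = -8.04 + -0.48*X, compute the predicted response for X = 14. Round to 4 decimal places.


Predicted value:
Y = -8.04 + (-0.48)(14) = -8.04 + -6.7200 = -14.7600.

-14.7600


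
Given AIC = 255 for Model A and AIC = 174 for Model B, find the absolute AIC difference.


Compute |255 - 174| = 81.
Model B has the smaller AIC.

81


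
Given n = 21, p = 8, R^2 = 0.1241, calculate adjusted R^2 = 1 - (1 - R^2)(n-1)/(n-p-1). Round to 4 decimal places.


Using the formula:
(1 - 0.1241) = 0.8759.
Multiply by 20/12: 0.8759 * 20 = 17.5180, then 17.5180 / 12 = 1.4598.
Adj R^2 = 1 - 1.4598 = -0.4598.

-0.4598


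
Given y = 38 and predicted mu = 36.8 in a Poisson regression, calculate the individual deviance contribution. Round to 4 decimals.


Compute y*ln(y/mu) = 38*ln(38/36.8) = 38*0.032088 = 1.219344.
y - mu = 1.2.
D = 2*(1.219344 - (1.2)) = 0.038688, which rounds to 0.0387.

0.0387


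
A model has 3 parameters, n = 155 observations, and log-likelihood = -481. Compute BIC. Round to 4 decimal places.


k * ln(n) = 3 * ln(155) = 3 * 5.043425 = 15.130275.
-2 * loglik = -2 * (-481) = 962.
BIC = 15.130275 + 962 = 977.130275, which rounds to 977.1303.

977.1303


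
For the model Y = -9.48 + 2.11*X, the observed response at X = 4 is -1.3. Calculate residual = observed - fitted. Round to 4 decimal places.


Fitted value at X = 4 is yhat = -9.48 + 2.11*4 = -1.0400.
Residual = -1.3 - -1.0400 = -0.2600.

-0.2600


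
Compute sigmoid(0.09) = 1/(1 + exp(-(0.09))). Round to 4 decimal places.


Compute exp(-0.0900) = 0.9139.
Sigmoid = 1 / (1 + 0.9139) = 1 / 1.9139 = 0.5225.

0.5225


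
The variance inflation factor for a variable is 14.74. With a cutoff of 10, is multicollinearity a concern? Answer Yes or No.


Check: VIF = 14.74 vs threshold = 10.
Since 14.74 >= 10, the answer is Yes.

Yes


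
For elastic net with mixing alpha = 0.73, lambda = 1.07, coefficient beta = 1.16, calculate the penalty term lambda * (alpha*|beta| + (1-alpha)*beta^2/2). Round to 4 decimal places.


Compute:
L1 = 0.73 * 1.16 = 0.8468.
L2 = 0.27 * 1.16^2 / 2 = 0.1817.
Penalty = 1.07 * (0.8468 + 0.1817) = 1.1004.

1.1004


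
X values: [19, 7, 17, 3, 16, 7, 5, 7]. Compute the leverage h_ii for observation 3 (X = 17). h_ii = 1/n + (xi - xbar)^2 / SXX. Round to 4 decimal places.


n = 8, xbar = 10.1250.
SXX = sum((xi - xbar)^2) = 266.8750.
h = 1/8 + (17 - 10.1250)^2 / 266.8750 = 0.3021.

0.3021


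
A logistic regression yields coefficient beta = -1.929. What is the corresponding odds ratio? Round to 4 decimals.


The odds ratio is computed as:
OR = e^(-1.929) = 0.1453.

0.1453


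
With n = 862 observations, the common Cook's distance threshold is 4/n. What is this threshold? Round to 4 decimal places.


The threshold is 4/n.
4/862 = 0.0046.

0.0046


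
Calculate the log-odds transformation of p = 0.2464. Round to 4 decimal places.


Compute the odds: 0.2464/0.7536 = 0.3270.
Take the natural log: ln(0.3270) = -1.1179.

-1.1179


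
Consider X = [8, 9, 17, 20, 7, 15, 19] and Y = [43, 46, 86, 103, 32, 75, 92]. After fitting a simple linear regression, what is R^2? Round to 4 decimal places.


After computing the OLS fit (b0=-0.0811, b1=5.0270):
SSres = 37.2973, SStot = 4578.8571.
R^2 = 1 - 37.2973/4578.8571 = 0.9919.

0.9919


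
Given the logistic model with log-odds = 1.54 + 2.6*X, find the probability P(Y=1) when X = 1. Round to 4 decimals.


z = 1.54 + 2.6 * 1 = 4.1400.
Sigmoid: P = 1 / (1 + exp(-4.1400)) = 0.9843.

0.9843


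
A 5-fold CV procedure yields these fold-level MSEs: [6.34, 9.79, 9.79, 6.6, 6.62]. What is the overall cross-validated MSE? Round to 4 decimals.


Add all fold MSEs: 39.1400.
Divide by k = 5: 39.1400/5 = 7.8280.

7.8280


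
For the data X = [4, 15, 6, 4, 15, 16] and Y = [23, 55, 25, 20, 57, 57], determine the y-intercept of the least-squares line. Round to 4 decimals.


Compute b1 = 3.1264 from the OLS formula.
With xbar = 10.0000 and ybar = 39.5000, the intercept is:
b0 = 39.5000 - 3.1264 * 10.0000 = 8.2356.

8.2356


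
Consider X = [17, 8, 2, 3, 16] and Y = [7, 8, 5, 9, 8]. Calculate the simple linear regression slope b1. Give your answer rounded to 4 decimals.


First compute the means: xbar = 9.2000, ybar = 7.4000.
Then S_xx = sum((xi - xbar)^2) = 198.8000.
S_xy = sum((xi - xbar)(yi - ybar)) = 7.6000.
b1 = S_xy / S_xx = 7.6000 / 198.8000 = 0.0382.

0.0382


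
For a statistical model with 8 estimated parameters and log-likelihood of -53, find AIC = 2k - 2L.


Compute:
2k = 2*8 = 16.
-2*loglik = -2*(-53) = 106.
AIC = 16 + 106 = 122.

122


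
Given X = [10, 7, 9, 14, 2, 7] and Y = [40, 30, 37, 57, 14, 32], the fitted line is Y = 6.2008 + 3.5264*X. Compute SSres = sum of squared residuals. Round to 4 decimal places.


Compute predicted values, then residuals = yi - yhat_i.
Residuals: [-1.4648, -0.8856, -0.9384, 1.4296, 0.7464, 1.1144].
SSres = sum(residual^2) = 7.6533.

7.6533


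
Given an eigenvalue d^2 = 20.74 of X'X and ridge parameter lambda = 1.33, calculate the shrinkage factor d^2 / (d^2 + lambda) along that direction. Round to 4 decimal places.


Denominator = d^2 + lambda = 20.74 + 1.33 = 22.0700.
Shrinkage = 20.74 / 22.0700 = 0.9397.

0.9397


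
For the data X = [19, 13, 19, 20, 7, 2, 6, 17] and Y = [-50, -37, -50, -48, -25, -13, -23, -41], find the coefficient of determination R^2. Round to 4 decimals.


The fitted line is Y = -10.2705 + -1.9887*X.
SSres = 24.8312, SStot = 1380.8750.
R^2 = 1 - SSres/SStot = 0.9820.

0.9820


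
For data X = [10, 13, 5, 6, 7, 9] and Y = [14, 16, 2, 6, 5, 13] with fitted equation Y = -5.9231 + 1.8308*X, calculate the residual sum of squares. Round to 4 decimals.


Predicted values from Y = -5.9231 + 1.8308*X.
Residuals: [1.6151, -1.8773, -1.2309, 0.9383, -1.8925, 2.4459].
SSres = 18.0923.

18.0923


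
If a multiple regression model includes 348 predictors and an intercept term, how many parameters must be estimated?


Total coefficients = number of predictors + 1 (for the intercept).
= 348 + 1 = 349.

349


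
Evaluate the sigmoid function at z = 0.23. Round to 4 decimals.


exp(-0.2300) = 0.7945.
1 + exp(-z) = 1.7945.
sigmoid = 1/1.7945 = 0.5572.

0.5572


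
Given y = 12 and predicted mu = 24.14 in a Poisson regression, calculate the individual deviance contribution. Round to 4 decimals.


Compute y*ln(y/mu) = 12*ln(12/24.14) = 12*-0.698964 = -8.387568.
y - mu = -12.14.
D = 2*(-8.387568 - (-12.14)) = 7.504864, which rounds to 7.5049.

7.5049


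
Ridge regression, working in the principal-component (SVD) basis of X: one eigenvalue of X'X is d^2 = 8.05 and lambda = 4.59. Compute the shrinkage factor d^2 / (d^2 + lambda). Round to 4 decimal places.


d^2 + lambda = 8.05 + 4.59 = 12.6400.
Shrinkage factor = 8.05/12.6400 = 0.6369.

0.6369


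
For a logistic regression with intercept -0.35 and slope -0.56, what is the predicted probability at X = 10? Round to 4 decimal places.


Compute z = -0.35 + (-0.56)(10) = -5.9500.
exp(-z) = 383.7533.
P = 1/(1 + 383.7533) = 0.0026.

0.0026


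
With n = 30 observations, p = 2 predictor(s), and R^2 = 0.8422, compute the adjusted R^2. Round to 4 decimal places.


Plug in: Adj R^2 = 1 - (1 - 0.8422) * 29/27.
= 1 - 0.1578 * 29/27
= 1 - 4.5762 / 27
= 1 - 0.1695 = 0.8305.

0.8305


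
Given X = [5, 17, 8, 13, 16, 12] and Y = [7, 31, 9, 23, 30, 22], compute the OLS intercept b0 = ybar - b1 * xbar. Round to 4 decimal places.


The slope is b1 = 2.1841.
Sample means are xbar = 11.8333 and ybar = 20.3333.
Intercept: b0 = 20.3333 - (2.1841)(11.8333) = -5.5117.

-5.5117


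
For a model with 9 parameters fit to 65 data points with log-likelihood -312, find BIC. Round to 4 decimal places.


ln(65) = 4.174387.
k * ln(n) = 9 * 4.174387 = 37.569483.
-2L = 624.
BIC = 37.569483 + 624 = 661.569483, which rounds to 661.5695.

661.5695


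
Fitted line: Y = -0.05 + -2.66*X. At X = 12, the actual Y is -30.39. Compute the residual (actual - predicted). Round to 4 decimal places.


Fitted value at X = 12 is yhat = -0.05 + -2.66*12 = -31.9700.
Residual = -30.39 - -31.9700 = 1.5800.

1.5800


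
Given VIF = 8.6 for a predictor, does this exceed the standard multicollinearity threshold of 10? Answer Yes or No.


Check: VIF = 8.6 vs threshold = 10.
Since 8.6 < 10, the answer is No.

No


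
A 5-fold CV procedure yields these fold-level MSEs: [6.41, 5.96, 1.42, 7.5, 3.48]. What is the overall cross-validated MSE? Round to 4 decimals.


Add all fold MSEs: 24.7700.
Divide by k = 5: 24.7700/5 = 4.9540.

4.9540


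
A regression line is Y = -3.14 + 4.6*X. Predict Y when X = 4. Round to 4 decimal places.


Substitute X = 4 into the equation:
Y = -3.14 + 4.6 * 4 = -3.14 + 18.4000 = 15.2600.

15.2600


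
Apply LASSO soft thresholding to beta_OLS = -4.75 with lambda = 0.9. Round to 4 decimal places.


Absolute value: |-4.75| = 4.75.
Compare to lambda = 0.9.
Since |beta| > lambda, coefficient = sign(beta)*(|beta| - lambda) = -3.8500.

-3.8500


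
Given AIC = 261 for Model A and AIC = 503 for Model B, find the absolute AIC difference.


Compute |261 - 503| = 242.
Model A has the smaller AIC.

242


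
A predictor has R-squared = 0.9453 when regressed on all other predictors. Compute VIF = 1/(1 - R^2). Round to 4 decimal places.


Denominator: 1 - 0.9453 = 0.0547.
VIF = 1 / 0.0547 = 18.2815.

18.2815


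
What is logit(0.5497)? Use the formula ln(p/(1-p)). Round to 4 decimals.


Compute the odds: 0.5497/0.4503 = 1.2207.
Take the natural log: ln(1.2207) = 0.1995.

0.1995


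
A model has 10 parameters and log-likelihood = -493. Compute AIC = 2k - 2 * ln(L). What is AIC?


AIC = 2*10 - 2*(-493).
= 20 + 986 = 1006.

1006


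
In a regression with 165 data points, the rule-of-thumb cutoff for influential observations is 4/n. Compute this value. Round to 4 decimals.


Cook's distance cutoff = 4/n = 4/165.
= 0.0242.

0.0242


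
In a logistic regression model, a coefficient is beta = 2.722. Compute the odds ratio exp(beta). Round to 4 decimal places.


Odds ratio = exp(beta) = exp(2.722).
= 15.2107.

15.2107


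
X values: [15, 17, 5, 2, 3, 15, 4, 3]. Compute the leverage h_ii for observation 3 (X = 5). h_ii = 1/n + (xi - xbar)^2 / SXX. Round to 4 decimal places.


Mean of X: xbar = 8.0000.
SXX = 290.0000.
For X = 5: h = 1/8 + (5 - 8.0000)^2/290.0000 = 0.1560.

0.1560


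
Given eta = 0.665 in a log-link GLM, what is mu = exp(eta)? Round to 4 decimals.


The inverse log link gives:
mu = exp(0.665) = 1.9445.

1.9445


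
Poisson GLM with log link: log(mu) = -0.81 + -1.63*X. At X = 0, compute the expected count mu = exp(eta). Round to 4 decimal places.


Linear predictor: eta = -0.81 + (-1.63)(0) = -0.8100.
Expected count: mu = exp(-0.8100) = 0.4449.

0.4449


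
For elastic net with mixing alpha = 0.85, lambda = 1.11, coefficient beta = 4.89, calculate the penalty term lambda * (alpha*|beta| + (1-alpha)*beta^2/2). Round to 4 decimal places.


Compute:
L1 = 0.85 * 4.89 = 4.1565.
L2 = 0.15 * 4.89^2 / 2 = 1.7934.
Penalty = 1.11 * (4.1565 + 1.7934) = 6.6044.

6.6044


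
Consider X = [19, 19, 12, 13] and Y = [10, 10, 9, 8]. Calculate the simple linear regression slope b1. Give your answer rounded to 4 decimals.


The sample means are xbar = 15.7500 and ybar = 9.2500.
Compute S_xx = 42.7500 and S_xy = 9.2500.
Slope b1 = S_xy / S_xx = 9.2500 / 42.7500 = 0.2164.

0.2164


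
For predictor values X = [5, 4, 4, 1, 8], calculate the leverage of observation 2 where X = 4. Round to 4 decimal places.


Mean of X: xbar = 4.4000.
SXX = 25.2000.
For X = 4: h = 1/5 + (4 - 4.4000)^2/25.2000 = 0.2063.

0.2063


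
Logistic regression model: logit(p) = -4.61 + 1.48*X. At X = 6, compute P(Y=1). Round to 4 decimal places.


z = -4.61 + 1.48 * 6 = 4.2700.
Sigmoid: P = 1 / (1 + exp(-4.2700)) = 0.9862.

0.9862


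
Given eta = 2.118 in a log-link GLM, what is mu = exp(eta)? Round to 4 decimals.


mu = exp(eta) = exp(2.118).
= 8.3145.

8.3145


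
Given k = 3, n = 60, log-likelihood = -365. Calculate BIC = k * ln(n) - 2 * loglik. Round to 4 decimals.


Compute k*ln(n) = 3*ln(60) = 3*4.094345 = 12.283035.
Then -2*loglik = 730.
BIC = 12.283035 + 730 = 742.283035, which rounds to 742.2830.

742.2830


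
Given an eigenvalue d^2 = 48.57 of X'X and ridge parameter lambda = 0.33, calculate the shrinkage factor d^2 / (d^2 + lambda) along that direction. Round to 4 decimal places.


d^2 + lambda = 48.57 + 0.33 = 48.9000.
Shrinkage factor = 48.57/48.9000 = 0.9933.

0.9933


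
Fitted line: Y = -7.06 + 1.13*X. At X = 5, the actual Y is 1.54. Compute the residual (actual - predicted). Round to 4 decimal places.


Fitted value at X = 5 is yhat = -7.06 + 1.13*5 = -1.4100.
Residual = 1.54 - -1.4100 = 2.9500.

2.9500


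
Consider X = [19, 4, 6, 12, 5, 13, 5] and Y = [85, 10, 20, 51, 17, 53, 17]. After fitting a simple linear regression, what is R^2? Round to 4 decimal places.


Fit the OLS line: b0 = -8.5449, b1 = 4.8877.
SSres = 9.3084.
SStot = 4568.8571.
R^2 = 1 - 9.3084/4568.8571 = 0.9980.

0.9980


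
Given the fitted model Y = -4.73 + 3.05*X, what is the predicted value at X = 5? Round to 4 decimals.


Predicted value:
Y = -4.73 + (3.05)(5) = -4.73 + 15.2500 = 10.5200.

10.5200


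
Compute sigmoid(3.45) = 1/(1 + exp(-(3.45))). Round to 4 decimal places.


First, exp(-3.4500) = 0.0317.
Then sigma(z) = 1/(1 + 0.0317) = 0.9692.

0.9692


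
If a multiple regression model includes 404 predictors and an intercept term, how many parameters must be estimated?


Each predictor gets one coefficient, plus one intercept.
Total parameters = 404 + 1 = 405.

405


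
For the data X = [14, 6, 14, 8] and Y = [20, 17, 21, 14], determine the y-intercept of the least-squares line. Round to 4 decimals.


The slope is b1 = 0.6275.
Sample means are xbar = 10.5000 and ybar = 18.0000.
Intercept: b0 = 18.0000 - (0.6275)(10.5000) = 11.4118.

11.4118


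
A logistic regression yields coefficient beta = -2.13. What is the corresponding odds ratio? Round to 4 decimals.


exp(-2.13) = 0.1188.
So the odds ratio is 0.1188.

0.1188


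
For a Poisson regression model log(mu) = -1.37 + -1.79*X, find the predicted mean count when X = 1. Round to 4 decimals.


eta = -1.37 + -1.79 * 1 = -3.1600.
mu = exp(-3.1600) = 0.0424.

0.0424


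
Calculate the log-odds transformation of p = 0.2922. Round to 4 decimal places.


The odds are p/(1-p) = 0.2922 / 0.7078 = 0.4128.
logit(p) = ln(0.4128) = -0.8847.

-0.8847


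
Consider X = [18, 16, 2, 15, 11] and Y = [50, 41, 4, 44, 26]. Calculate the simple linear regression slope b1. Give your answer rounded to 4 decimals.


First compute the means: xbar = 12.4000, ybar = 33.0000.
Then S_xx = sum((xi - xbar)^2) = 161.2000.
S_xy = sum((xi - xbar)(yi - ybar)) = 464.0000.
b1 = S_xy / S_xx = 464.0000 / 161.2000 = 2.8784.

2.8784


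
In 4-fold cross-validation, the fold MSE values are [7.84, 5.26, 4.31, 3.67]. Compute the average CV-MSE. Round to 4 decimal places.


Sum of fold MSEs = 21.0800.
Average = 21.0800 / 4 = 5.2700.

5.2700


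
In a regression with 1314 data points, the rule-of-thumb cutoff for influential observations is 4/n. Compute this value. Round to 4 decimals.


The threshold is 4/n.
4/1314 = 0.0030.

0.0030


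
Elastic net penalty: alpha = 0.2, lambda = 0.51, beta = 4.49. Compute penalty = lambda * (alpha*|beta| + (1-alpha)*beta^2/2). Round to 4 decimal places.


alpha * |beta| = 0.2 * 4.49 = 0.8980.
(1-alpha) * beta^2/2 = 0.8 * 20.1601/2 = 8.0640.
Total = 0.51 * (0.8980 + 8.0640) = 4.5706.

4.5706


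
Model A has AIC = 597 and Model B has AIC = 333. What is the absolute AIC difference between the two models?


Absolute difference = |597 - 333| = 264.
The model with lower AIC (B) is preferred.

264


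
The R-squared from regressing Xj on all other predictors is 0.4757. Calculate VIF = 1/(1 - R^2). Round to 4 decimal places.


Denominator: 1 - 0.4757 = 0.5243.
VIF = 1 / 0.5243 = 1.9073.

1.9073


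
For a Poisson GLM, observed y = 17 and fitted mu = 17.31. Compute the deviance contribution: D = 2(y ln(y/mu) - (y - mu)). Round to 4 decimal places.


Compute y*ln(y/mu) = 17*ln(17/17.31) = 17*-0.018071 = -0.307207.
y - mu = -0.31.
D = 2*(-0.307207 - (-0.31)) = 0.005586, which rounds to 0.0056.

0.0056


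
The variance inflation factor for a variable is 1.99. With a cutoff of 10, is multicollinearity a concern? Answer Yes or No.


Compare VIF = 1.99 to the threshold of 10.
1.99 < 10, so the answer is No.

No


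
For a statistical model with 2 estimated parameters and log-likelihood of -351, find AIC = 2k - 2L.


Compute:
2k = 2*2 = 4.
-2*loglik = -2*(-351) = 702.
AIC = 4 + 702 = 706.

706


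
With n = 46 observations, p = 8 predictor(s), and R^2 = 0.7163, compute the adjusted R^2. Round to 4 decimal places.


Using the formula:
(1 - 0.7163) = 0.2837.
Multiply by 45/37: 0.2837 * 45 = 12.7665, then 12.7665 / 37 = 0.3450.
Adj R^2 = 1 - 0.3450 = 0.6550.

0.6550


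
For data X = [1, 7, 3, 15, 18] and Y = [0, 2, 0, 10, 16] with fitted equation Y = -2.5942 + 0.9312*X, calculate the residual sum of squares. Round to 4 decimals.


For each point, residual = actual - predicted.
Residuals: [1.6630, -1.9242, -0.1994, -1.3738, 1.8326].
Sum of squared residuals = 11.7536.

11.7536


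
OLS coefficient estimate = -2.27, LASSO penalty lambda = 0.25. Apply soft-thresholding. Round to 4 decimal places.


Absolute value: |-2.27| = 2.27.
Compare to lambda = 0.25.
Since |beta| > lambda, coefficient = sign(beta)*(|beta| - lambda) = -2.0200.

-2.0200


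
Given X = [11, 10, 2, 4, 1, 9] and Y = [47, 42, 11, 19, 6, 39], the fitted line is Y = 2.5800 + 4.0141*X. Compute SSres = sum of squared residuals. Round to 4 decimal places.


Compute predicted values, then residuals = yi - yhat_i.
Residuals: [0.2649, -0.7210, 0.3918, 0.3636, -0.5941, 0.2931].
SSres = sum(residual^2) = 1.3146.

1.3146


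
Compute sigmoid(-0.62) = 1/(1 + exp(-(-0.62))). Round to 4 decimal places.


exp(0.6200) = 1.8589.
1 + exp(-z) = 2.8589.
sigmoid = 1/2.8589 = 0.3498.

0.3498


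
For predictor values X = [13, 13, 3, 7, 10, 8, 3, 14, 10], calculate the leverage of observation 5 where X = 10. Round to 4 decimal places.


Mean of X: xbar = 9.0000.
SXX = 136.0000.
For X = 10: h = 1/9 + (10 - 9.0000)^2/136.0000 = 0.1185.

0.1185


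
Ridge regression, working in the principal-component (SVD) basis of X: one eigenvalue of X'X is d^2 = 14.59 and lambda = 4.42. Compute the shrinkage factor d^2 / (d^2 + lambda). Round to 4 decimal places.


d^2 + lambda = 14.59 + 4.42 = 19.0100.
Shrinkage factor = 14.59/19.0100 = 0.7675.

0.7675


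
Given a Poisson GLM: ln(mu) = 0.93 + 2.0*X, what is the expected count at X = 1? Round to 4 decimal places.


Linear predictor: eta = 0.93 + (2.0)(1) = 2.9300.
Expected count: mu = exp(2.9300) = 18.7276.

18.7276


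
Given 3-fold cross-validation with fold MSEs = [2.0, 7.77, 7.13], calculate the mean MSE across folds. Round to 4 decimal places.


Sum of fold MSEs = 16.9000.
Average = 16.9000 / 3 = 5.6333.

5.6333


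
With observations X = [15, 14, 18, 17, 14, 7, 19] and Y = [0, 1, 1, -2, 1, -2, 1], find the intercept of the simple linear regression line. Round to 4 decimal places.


First find the slope: b1 = 0.1792.
Means: xbar = 14.8571, ybar = 0.0000.
b0 = ybar - b1 * xbar = 0.0000 - 0.1792 * 14.8571 = -2.6627.

-2.6627


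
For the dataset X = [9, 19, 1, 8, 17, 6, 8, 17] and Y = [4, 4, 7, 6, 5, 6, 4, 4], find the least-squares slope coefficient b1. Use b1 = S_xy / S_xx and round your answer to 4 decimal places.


The sample means are xbar = 10.6250 and ybar = 5.0000.
Compute S_xx = 281.8750 and S_xy = -37.0000.
Slope b1 = S_xy / S_xx = -37.0000 / 281.8750 = -0.1313.

-0.1313


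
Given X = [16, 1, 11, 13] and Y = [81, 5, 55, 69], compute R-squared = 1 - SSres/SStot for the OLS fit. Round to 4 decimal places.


Fit the OLS line: b0 = -0.1045, b1 = 5.1321.
SSres = 8.5365.
SStot = 3347.0000.
R^2 = 1 - 8.5365/3347.0000 = 0.9974.

0.9974


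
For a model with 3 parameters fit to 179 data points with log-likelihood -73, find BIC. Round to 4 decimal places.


Compute k*ln(n) = 3*ln(179) = 3*5.187386 = 15.562158.
Then -2*loglik = 146.
BIC = 15.562158 + 146 = 161.562158, which rounds to 161.5622.

161.5622


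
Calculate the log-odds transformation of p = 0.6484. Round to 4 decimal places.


Compute the odds: 0.6484/0.3516 = 1.8441.
Take the natural log: ln(1.8441) = 0.6120.

0.6120


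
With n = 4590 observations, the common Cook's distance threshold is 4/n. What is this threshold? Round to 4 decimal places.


The threshold is 4/n.
4/4590 = 0.0009.

0.0009


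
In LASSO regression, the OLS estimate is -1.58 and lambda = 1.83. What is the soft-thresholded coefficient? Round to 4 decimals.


Absolute value: |-1.58| = 1.58.
Compare to lambda = 1.83.
Since |beta| <= lambda, the coefficient is set to 0.

0.0000


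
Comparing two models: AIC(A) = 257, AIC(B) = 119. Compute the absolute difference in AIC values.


Absolute difference = |257 - 119| = 138.
The model with lower AIC (B) is preferred.

138


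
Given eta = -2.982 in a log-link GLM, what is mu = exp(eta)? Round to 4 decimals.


The inverse log link gives:
mu = exp(-2.982) = 0.0507.

0.0507


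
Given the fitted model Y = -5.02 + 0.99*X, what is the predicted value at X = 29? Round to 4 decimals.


Predicted value:
Y = -5.02 + (0.99)(29) = -5.02 + 28.7100 = 23.6900.

23.6900


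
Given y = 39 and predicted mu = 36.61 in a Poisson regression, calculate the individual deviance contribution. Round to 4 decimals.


y/mu = 39/36.61 = 1.065283 (approx.), and ln(39/36.61) = 0.063240.
y * ln(y/mu) = 39 * 0.063240 = 2.466360.
y - mu = 2.39.
D = 2 * (2.466360 - 2.39) = 0.152720, which rounds to 0.1527.

0.1527


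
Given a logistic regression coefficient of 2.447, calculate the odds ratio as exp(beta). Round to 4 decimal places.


The odds ratio is computed as:
OR = e^(2.447) = 11.5536.

11.5536


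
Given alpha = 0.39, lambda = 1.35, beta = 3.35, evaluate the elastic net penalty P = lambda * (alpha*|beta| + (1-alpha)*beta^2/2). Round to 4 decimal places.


Compute:
L1 = 0.39 * 3.35 = 1.3065.
L2 = 0.61 * 3.35^2 / 2 = 3.4229.
Penalty = 1.35 * (1.3065 + 3.4229) = 6.3846.

6.3846


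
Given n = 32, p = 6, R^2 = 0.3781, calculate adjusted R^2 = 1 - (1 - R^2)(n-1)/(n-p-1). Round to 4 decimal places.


Using the formula:
(1 - 0.3781) = 0.6219.
Multiply by 31/25: 0.6219 * 31 = 19.2789, then 19.2789 / 25 = 0.7712.
Adj R^2 = 1 - 0.7712 = 0.2288.

0.2288


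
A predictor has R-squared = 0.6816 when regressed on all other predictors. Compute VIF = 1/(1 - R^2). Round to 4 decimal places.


Using VIF = 1/(1 - R^2_j):
1 - 0.6816 = 0.3184.
VIF = 3.1407.

3.1407


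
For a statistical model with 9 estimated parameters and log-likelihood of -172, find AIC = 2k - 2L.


Compute:
2k = 2*9 = 18.
-2*loglik = -2*(-172) = 344.
AIC = 18 + 344 = 362.

362


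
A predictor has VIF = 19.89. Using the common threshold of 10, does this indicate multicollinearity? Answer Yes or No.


Check: VIF = 19.89 vs threshold = 10.
Since 19.89 >= 10, the answer is Yes.

Yes


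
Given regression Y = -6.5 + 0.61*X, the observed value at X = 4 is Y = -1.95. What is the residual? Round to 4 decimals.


Compute yhat = -6.5 + (0.61)(4) = -4.0600.
Residual = actual - predicted = -1.95 - -4.0600 = 2.1100.

2.1100


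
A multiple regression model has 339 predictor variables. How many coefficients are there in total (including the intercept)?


Each predictor gets one coefficient, plus one intercept.
Total parameters = 339 + 1 = 340.

340


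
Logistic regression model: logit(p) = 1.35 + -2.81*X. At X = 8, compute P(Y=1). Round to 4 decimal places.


z = 1.35 + -2.81 * 8 = -21.1300.
Sigmoid: P = 1 / (1 + exp(21.1300)) = 0.0000.

0.0000


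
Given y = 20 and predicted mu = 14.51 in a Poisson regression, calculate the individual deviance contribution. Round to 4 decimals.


Compute y*ln(y/mu) = 20*ln(20/14.51) = 20*0.320894 = 6.417880.
y - mu = 5.49.
D = 2*(6.417880 - (5.49)) = 1.855760, which rounds to 1.8558.

1.8558


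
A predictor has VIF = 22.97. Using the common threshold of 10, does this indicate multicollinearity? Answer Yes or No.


Compare VIF = 22.97 to the threshold of 10.
22.97 >= 10, so the answer is Yes.

Yes


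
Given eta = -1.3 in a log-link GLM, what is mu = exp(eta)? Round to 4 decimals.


mu = exp(eta) = exp(-1.3).
= 0.2725.

0.2725


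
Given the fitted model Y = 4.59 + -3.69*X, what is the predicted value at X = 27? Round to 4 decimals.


Plug X = 27 into Y = 4.59 + -3.69*X:
Y = 4.59 + -99.6300 = -95.0400.

-95.0400


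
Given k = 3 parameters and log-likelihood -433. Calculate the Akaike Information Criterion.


AIC = 2k - 2*loglik = 2(3) - 2(-433).
= 6 + 866 = 872.

872


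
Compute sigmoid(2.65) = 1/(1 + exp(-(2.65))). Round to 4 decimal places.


First, exp(-2.6500) = 0.0707.
Then sigma(z) = 1/(1 + 0.0707) = 0.9340.

0.9340


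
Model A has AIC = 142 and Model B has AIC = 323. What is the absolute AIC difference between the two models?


Absolute difference = |142 - 323| = 181.
The model with lower AIC (A) is preferred.

181


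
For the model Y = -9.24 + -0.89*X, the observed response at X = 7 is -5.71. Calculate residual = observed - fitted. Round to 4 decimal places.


Compute yhat = -9.24 + (-0.89)(7) = -15.4700.
Residual = actual - predicted = -5.71 - -15.4700 = 9.7600.

9.7600


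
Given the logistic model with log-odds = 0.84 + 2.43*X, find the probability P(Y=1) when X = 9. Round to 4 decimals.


Linear predictor: z = 0.84 + 2.43 * 9 = 22.7100.
P = 1/(1 + exp(-22.7100)) = 1/(1 + 0.0000) = 1.0000.

1.0000


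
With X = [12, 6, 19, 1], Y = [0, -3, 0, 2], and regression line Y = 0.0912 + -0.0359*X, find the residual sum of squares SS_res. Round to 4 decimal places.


Compute predicted values, then residuals = yi - yhat_i.
Residuals: [0.3396, -2.8758, 0.5909, 1.9447].
SSres = sum(residual^2) = 12.5166.

12.5166


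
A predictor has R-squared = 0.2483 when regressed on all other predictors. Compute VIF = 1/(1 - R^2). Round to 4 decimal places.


Denominator: 1 - 0.2483 = 0.7517.
VIF = 1 / 0.7517 = 1.3303.

1.3303


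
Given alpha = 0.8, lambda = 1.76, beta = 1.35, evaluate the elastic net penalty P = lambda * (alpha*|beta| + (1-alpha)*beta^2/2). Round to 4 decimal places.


Compute:
L1 = 0.8 * 1.35 = 1.0800.
L2 = 0.2 * 1.35^2 / 2 = 0.1823.
Penalty = 1.76 * (1.0800 + 0.1823) = 2.2216.

2.2216


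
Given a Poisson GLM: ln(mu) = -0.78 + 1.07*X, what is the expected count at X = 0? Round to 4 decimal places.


Linear predictor: eta = -0.78 + (1.07)(0) = -0.7800.
Expected count: mu = exp(-0.7800) = 0.4584.

0.4584


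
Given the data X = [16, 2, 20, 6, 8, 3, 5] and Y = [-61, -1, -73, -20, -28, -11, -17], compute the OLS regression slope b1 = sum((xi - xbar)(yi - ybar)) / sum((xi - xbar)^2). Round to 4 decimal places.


Calculate xbar = 8.5714, ybar = -30.1429.
S_xx = 279.7143, S_xy = -1091.4286.
Using b1 = S_xy / S_xx = -1091.4286 / 279.7143, we get b1 = -3.9019.

-3.9019


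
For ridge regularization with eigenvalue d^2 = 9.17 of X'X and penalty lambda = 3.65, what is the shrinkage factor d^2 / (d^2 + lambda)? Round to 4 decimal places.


Compute the denominator: 9.17 + 3.65 = 12.8200.
Shrinkage factor = 9.17 / 12.8200 = 0.7153.

0.7153


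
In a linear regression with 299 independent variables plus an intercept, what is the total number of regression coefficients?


Each predictor gets one coefficient, plus one intercept.
Total parameters = 299 + 1 = 300.

300


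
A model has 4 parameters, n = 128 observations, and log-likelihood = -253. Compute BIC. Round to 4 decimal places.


ln(128) = 4.852030.
k * ln(n) = 4 * 4.852030 = 19.408120.
-2L = 506.
BIC = 19.408120 + 506 = 525.408120, which rounds to 525.4081.

525.4081


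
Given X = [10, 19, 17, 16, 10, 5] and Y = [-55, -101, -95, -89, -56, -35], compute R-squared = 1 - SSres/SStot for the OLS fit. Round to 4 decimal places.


After computing the OLS fit (b0=-7.8763, b1=-4.9837):
SSres = 25.2952, SStot = 3572.8333.
R^2 = 1 - 25.2952/3572.8333 = 0.9929.

0.9929


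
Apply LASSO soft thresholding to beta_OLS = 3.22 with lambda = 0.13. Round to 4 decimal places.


Check: |3.22| = 3.22 vs lambda = 0.13.
Since |beta| > lambda, coefficient = sign(beta)*(|beta| - lambda) = 3.0900.
Soft-thresholded coefficient = 3.0900.

3.0900


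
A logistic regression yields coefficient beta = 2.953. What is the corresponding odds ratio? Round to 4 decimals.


exp(2.953) = 19.1634.
So the odds ratio is 19.1634.

19.1634


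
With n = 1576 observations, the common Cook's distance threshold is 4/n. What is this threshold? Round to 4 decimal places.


Cook's distance cutoff = 4/n = 4/1576.
= 0.0025.

0.0025


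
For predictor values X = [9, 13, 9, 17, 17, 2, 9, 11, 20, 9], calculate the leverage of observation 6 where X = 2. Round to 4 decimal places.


Compute xbar = 11.6000 with n = 10 observations.
SXX = 250.4000.
Leverage = 1/10 + (2 - 11.6000)^2/250.4000 = 0.4681.

0.4681


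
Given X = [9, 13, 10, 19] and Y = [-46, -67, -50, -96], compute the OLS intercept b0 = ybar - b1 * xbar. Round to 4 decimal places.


First find the slope: b1 = -5.0494.
Means: xbar = 12.7500, ybar = -64.7500.
b0 = ybar - b1 * xbar = -64.7500 - -5.0494 * 12.7500 = -0.3704.

-0.3704


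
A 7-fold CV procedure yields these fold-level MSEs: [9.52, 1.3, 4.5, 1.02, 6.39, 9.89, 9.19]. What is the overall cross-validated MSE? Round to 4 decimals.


Total MSE across folds = 41.8100.
CV-MSE = 41.8100/7 = 5.9729.

5.9729


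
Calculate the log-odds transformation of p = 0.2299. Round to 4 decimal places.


Compute the odds: 0.2299/0.7701 = 0.2985.
Take the natural log: ln(0.2985) = -1.2089.

-1.2089


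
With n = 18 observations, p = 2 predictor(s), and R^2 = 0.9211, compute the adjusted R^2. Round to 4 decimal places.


Plug in: Adj R^2 = 1 - (1 - 0.9211) * 17/15.
= 1 - 0.0789 * 17/15
= 1 - 1.3413 / 15
= 1 - 0.0894 = 0.9106.

0.9106


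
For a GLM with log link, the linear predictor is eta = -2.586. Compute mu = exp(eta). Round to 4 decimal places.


mu = exp(eta) = exp(-2.586).
= 0.0753.

0.0753


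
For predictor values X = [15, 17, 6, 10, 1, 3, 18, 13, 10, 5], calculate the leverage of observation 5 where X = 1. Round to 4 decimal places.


Compute xbar = 9.8000 with n = 10 observations.
SXX = 317.6000.
Leverage = 1/10 + (1 - 9.8000)^2/317.6000 = 0.3438.

0.3438


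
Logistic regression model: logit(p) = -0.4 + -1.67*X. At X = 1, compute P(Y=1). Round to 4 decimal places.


z = -0.4 + -1.67 * 1 = -2.0700.
Sigmoid: P = 1 / (1 + exp(2.0700)) = 0.1120.

0.1120


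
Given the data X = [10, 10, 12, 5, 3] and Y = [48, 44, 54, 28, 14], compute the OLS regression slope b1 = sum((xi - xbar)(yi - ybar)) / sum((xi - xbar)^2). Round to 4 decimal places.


The sample means are xbar = 8.0000 and ybar = 37.6000.
Compute S_xx = 58.0000 and S_xy = 246.0000.
Slope b1 = S_xy / S_xx = 246.0000 / 58.0000 = 4.2414.

4.2414


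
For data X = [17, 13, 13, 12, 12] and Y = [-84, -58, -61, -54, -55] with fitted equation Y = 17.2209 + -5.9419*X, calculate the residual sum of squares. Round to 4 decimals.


Compute predicted values, then residuals = yi - yhat_i.
Residuals: [-0.2086, 2.0238, -0.9762, 0.0819, -0.9181].
SSres = sum(residual^2) = 5.9419.

5.9419


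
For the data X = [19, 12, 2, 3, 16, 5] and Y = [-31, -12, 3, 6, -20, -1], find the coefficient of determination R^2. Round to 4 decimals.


After computing the OLS fit (b0=9.7042, b1=-1.9864):
SSres = 30.7858, SStot = 1046.8333.
R^2 = 1 - 30.7858/1046.8333 = 0.9706.

0.9706


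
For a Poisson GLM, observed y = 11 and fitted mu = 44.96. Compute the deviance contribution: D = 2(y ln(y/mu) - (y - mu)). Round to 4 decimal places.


y/mu = 11/44.96 = 0.244662 (approx.), and ln(11/44.96) = -1.407878.
y * ln(y/mu) = 11 * -1.407878 = -15.486658.
y - mu = -33.96.
D = 2 * (-15.486658 - -33.96) = 36.946684, which rounds to 36.9467.

36.9467


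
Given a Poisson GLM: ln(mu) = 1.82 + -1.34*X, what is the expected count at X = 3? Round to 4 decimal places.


Compute eta = 1.82 + -1.34 * 3 = -2.2000.
Apply inverse link: mu = e^-2.2000 = 0.1108.

0.1108


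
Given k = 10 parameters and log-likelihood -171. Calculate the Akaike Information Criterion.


Compute:
2k = 2*10 = 20.
-2*loglik = -2*(-171) = 342.
AIC = 20 + 342 = 362.

362


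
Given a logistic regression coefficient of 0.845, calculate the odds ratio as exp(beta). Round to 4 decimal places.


Odds ratio = exp(beta) = exp(0.845).
= 2.3280.

2.3280


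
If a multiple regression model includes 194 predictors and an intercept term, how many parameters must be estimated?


Each predictor gets one coefficient, plus one intercept.
Total parameters = 194 + 1 = 195.

195


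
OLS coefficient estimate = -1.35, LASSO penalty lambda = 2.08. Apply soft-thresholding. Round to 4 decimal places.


|beta_OLS| = 1.35.
lambda = 2.08.
Since |beta| <= lambda, the coefficient is set to 0.
Result = 0.0000.

0.0000


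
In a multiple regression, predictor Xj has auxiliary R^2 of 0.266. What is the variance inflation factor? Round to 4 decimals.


Using VIF = 1/(1 - R^2_j):
1 - 0.266 = 0.734.
VIF = 1.3624.

1.3624


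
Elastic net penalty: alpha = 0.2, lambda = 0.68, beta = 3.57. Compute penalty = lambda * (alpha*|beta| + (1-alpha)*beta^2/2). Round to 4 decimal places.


L1 component = 0.2 * |3.57| = 0.7140.
L2 component = 0.8 * 3.57^2 / 2 = 5.0980.
Penalty = 0.68 * (0.7140 + 5.0980) = 0.68 * 5.8120 = 3.9521.

3.9521


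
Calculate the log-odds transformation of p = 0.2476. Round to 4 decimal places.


Compute the odds: 0.2476/0.7524 = 0.3291.
Take the natural log: ln(0.3291) = -1.1115.

-1.1115


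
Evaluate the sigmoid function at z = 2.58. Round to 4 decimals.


exp(-2.5800) = 0.0758.
1 + exp(-z) = 1.0758.
sigmoid = 1/1.0758 = 0.9296.

0.9296


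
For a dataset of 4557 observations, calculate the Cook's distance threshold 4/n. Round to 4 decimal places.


Using the rule of thumb:
Threshold = 4 / 4557 = 0.0009.

0.0009


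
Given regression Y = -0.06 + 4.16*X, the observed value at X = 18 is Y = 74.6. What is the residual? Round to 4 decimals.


Fitted value at X = 18 is yhat = -0.06 + 4.16*18 = 74.8200.
Residual = 74.6 - 74.8200 = -0.2200.

-0.2200


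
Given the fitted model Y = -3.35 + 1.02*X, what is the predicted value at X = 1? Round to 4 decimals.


Substitute X = 1 into the equation:
Y = -3.35 + 1.02 * 1 = -3.35 + 1.0200 = -2.3300.

-2.3300


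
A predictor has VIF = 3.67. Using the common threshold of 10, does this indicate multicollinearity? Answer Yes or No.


The threshold is 10.
VIF = 3.67 is < 10.
Multicollinearity indication: No.

No


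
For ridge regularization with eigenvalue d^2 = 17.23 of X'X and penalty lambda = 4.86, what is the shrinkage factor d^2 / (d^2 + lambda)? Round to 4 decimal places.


d^2 + lambda = 17.23 + 4.86 = 22.0900.
Shrinkage factor = 17.23/22.0900 = 0.7800.

0.7800


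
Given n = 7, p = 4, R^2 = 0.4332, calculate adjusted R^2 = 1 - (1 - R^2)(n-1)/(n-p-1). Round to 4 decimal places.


Using the formula:
(1 - 0.4332) = 0.5668.
Multiply by 6/2: 0.5668 * 6 = 3.4008, then 3.4008 / 2 = 1.7004.
Adj R^2 = 1 - 1.7004 = -0.7004.

-0.7004


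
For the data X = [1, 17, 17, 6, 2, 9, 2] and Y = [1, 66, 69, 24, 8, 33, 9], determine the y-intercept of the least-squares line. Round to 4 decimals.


First find the slope: b1 = 4.0045.
Means: xbar = 7.7143, ybar = 30.0000.
b0 = ybar - b1 * xbar = 30.0000 - 4.0045 * 7.7143 = -0.8917.

-0.8917


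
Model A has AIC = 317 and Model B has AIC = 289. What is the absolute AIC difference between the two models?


|AIC_A - AIC_B| = |317 - 289| = 28.
Model B is preferred (lower AIC).

28


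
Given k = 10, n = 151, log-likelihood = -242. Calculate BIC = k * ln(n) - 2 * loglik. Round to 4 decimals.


k * ln(n) = 10 * ln(151) = 10 * 5.017280 = 50.172800.
-2 * loglik = -2 * (-242) = 484.
BIC = 50.172800 + 484 = 534.172800, which rounds to 534.1728.

534.1728


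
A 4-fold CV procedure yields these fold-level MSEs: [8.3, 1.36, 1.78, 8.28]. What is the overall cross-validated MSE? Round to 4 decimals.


Add all fold MSEs: 19.7200.
Divide by k = 4: 19.7200/4 = 4.9300.

4.9300


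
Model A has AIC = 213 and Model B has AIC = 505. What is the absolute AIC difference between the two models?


Compute |213 - 505| = 292.
Model A has the smaller AIC.

292


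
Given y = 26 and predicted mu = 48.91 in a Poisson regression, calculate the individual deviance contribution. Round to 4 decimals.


First: ln(26/48.91) = -0.631885.
Then: 26 * -0.631885 = -16.429010.
y - mu = 26 - 48.91 = -22.91.
D = 2(-16.429010 - -22.91) = 12.961980, which rounds to 12.9620.

12.9620


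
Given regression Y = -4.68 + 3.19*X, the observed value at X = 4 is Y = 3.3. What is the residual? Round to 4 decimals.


Predicted = -4.68 + 3.19 * 4 = 8.0800.
Residual = 3.3 - 8.0800 = -4.7800.

-4.7800


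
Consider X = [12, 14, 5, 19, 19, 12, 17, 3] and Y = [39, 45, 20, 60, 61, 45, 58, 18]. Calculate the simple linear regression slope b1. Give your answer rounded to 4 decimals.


First compute the means: xbar = 12.6250, ybar = 43.2500.
Then S_xx = sum((xi - xbar)^2) = 253.8750.
S_xy = sum((xi - xbar)(yi - ybar)) = 708.7500.
b1 = S_xy / S_xx = 708.7500 / 253.8750 = 2.7917.

2.7917


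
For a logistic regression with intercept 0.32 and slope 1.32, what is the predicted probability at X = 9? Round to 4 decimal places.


Compute z = 0.32 + (1.32)(9) = 12.2000.
exp(-z) = 0.0000.
P = 1/(1 + 0.0000) = 1.0000.

1.0000


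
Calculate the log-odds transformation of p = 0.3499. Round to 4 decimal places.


1 - p = 0.6501.
p/(1-p) = 0.5382.
logit = ln(0.5382) = -0.6195.

-0.6195


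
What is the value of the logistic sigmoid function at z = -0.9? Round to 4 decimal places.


First, exp(0.9000) = 2.4596.
Then sigma(z) = 1/(1 + 2.4596) = 0.2891.

0.2891


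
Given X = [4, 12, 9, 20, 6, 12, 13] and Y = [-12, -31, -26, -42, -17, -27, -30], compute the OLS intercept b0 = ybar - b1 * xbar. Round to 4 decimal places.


The slope is b1 = -1.8284.
Sample means are xbar = 10.8571 and ybar = -26.4286.
Intercept: b0 = -26.4286 - (-1.8284)(10.8571) = -6.5771.

-6.5771


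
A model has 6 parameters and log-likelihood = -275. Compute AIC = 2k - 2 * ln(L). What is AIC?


Compute:
2k = 2*6 = 12.
-2*loglik = -2*(-275) = 550.
AIC = 12 + 550 = 562.

562
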